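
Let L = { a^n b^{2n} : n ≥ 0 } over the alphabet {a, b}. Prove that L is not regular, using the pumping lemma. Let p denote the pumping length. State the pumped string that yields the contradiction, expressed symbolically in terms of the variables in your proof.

a^{p+k} b^{2p}

Suppose for contradiction that L is regular, and let p be the pumping length.
Let w = a^p b^{2p} ∈ L; note |w| = 3p ≥ p.
The pumping lemma gives a decomposition w = xyz where |xy| ≤ p and y is nonempty.
The first p characters of w are a's, so xy (and hence y) consists only of a's. Write y = a^k, 1 ≤ k ≤ p.
Pump with i = 2: xy^2z = a^{p+k} b^{2p}. For this to lie in L we would need 2p = 2(p+k), which forces k = 0. But k ≥ 1, so xy^2z ∉ L.
Contradiction. Therefore L is not regular.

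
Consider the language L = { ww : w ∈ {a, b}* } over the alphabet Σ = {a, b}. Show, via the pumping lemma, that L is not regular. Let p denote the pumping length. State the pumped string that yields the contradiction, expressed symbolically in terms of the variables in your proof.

Assume L is regular; let p be its pumping constant.
Take w = a^p b^p a^p b^p = uu where u = a^pb^p; then w ∈ L and |w| = 4p ≥ p.
The pumping lemma gives a decomposition w = xyz where |xy| ≤ p and |y| ≥ 1.
Since the first p symbols of w are all a's and |xy| ≤ p, y lies entirely in the leading a-block: y = a^k for some k with 1 ≤ k ≤ p.
Pump with i = 2: xy^2z = a^{p+k} b^p a^p b^p, of length 4p+k. Suppose this equals vv. The string starts with a and ends with b, so v does too; thus the boundary between the two copies of v is a b→a transition. There is exactly one such transition, at position 2p+k, so |v| = 2p+k and |vv| = 4p+2k ≠ 4p+k since k ≥ 1. So xy^2z ∉ L.
Contradiction. Therefore L is not regular.

a^{p+k} b^p a^p b^p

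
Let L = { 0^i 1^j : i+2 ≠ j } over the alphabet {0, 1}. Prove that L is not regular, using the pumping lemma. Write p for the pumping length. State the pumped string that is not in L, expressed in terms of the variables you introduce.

Toward a contradiction, assume L is regular with pumping length p.
Choose w = 0^p 1^{p+p!+2}. Since p ≠ (p+p!+2)-2 = p+p!, w ∈ L; and |w| ≥ p.
By the pumping lemma, w = xyz with |xy| ≤ p and |y| ≥ 1.
Since the first p symbols of w are all 0's and |xy| ≤ p, y lies entirely in the leading 0-block: y = 0^k for some k with 1 ≤ k ≤ p.
Since 1 ≤ k ≤ p, k divides p!; set t = 1 + p!/k. Then xy^t z has p + (p!/k)·k = p + p! copies of 0. Now the 0-count is p+p! and (1-count)-2 = (p+p!+2)-2 = p+p!, so i+2 ≠ j fails. So xy^t z = 0^{p+p!} 1^{p+p!+2} ∉ L.
Contradiction. Therefore L is not regular.

0^{p+p!} 1^{p+p!+2}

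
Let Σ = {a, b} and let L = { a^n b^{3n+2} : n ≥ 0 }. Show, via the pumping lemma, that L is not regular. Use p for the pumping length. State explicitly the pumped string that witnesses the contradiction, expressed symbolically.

Assume L is regular. Let p be the pumping length given by the pumping lemma.
Choose w = a^p b^{3p+2}, which is in L with |w| = 4p+2 ≥ p.
Write w = xyz as guaranteed by the lemma, with |xy| ≤ p and |y| > 0.
Since the first p symbols of w are all a's and |xy| ≤ p, y lies entirely in the leading a-block: y = a^k for some k with 1 ≤ k ≤ p.
Pump with i = 2: xy^2z = a^{p+k} b^{3p+2}. For this to lie in L we would need 3p+2 = 3(p+k)+2, which forces k = 0. But k ≥ 1, so xy^2z ∉ L.
Contradiction. Therefore L is not regular.

a^{p+k} b^{3p+2}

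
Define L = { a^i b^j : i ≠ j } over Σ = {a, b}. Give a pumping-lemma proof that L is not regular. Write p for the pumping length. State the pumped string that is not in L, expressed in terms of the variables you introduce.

Assume L is regular; let p be its pumping constant.
Choose w = a^p b^{p+p!}. Since p ≠ p+p!, w ∈ L; and |w| ≥ p.
Write w = xyz as guaranteed by the lemma, with |xy| ≤ p and |y| > 0.
The first p characters of w are a's, so xy (and hence y) consists only of a's. Write y = a^k, 1 ≤ k ≤ p.
Since 1 ≤ k ≤ p, k divides p!; set t = 1 + p!/k. Then xy^t z has p + (p!/k)·k = p + p! copies of a. Now the a-count equals the b-count, so i ≠ j fails. So xy^t z = a^{p+p!} b^{p+p!} ∉ L.
Contradiction. Therefore L is not regular.

a^{p+p!} b^{p+p!}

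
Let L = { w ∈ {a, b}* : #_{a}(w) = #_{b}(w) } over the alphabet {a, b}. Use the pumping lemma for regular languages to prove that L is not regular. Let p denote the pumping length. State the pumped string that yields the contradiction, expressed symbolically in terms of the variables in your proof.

a^{p+k} b^p

Suppose for contradiction that L is regular, and let p be the pumping length.
Choose w = a^p b^p ∈ L with |w| = 2p ≥ p.
Write w = xyz as guaranteed by the lemma, with |xy| ≤ p and y is nonempty.
Because |xy| ≤ p and w begins with p copies of a, we have y = a^k with 1 ≤ k ≤ p.
Pump with i = 2: xy^2z = a^{p+k} b^p has p+k occurrences of a but only p of b. Since k ≥ 1 the counts differ, so xy^2z ∉ L.
This contradicts the pumping lemma, so L is not regular.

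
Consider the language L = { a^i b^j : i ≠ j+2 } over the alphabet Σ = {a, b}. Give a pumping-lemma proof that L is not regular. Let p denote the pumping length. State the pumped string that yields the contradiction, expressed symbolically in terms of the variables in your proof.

a^{p+p!} b^{p+p!-2}

Suppose for contradiction that L is regular, and let p be the pumping length.
Choose w = a^p b^{p+p!-2}. Since p ≠ (p+p!-2)+2 = p+p!, w ∈ L; and |w| ≥ p.
Write w = xyz as guaranteed by the lemma, with |xy| ≤ p and |y| ≥ 1.
Since the first p symbols of w are all a's and |xy| ≤ p, y lies entirely in the leading a-block: y = a^k for some k with 1 ≤ k ≤ p.
Since 1 ≤ k ≤ p, k divides p!; set t = 1 + p!/k. Then xy^t z has p + (p!/k)·k = p + p! copies of a. Now the a-count is p+p! and (b-count)+2 = (p+p!-2)+2 = p+p!, so i ≠ j+2 fails. So xy^t z = a^{p+p!} b^{p+p!-2} ∉ L.
This is a contradiction; hence L is not regular.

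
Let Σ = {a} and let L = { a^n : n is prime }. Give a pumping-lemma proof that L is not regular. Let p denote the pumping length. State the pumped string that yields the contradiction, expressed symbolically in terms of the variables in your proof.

Suppose for contradiction that L is regular, and let p be the pumping length.
Let q be a prime with q ≥ p+2 (infinitely many primes exist), and take w = a^q ∈ L with |w| = q ≥ p.
By the pumping lemma, w = xyz with |xy| ≤ p and |y| ≥ 1.
Then y = a^k for some k with 1 ≤ k ≤ p.
Since 1 ≤ k ≤ p, |xz| = q-k. Pump with i = q+1: |xy^{q+1}z| = (q-k)+(q+1)k = q+qk = q(1+k), which is composite (both factors ≥ 2). So xy^{q+1}z = a^{q(1+k)} ∉ L.
Contradiction. Therefore L is not regular.

a^{q(1+k)}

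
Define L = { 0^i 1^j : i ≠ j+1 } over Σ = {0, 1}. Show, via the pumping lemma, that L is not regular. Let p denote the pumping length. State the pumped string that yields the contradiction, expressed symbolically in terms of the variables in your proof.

Assume L is regular. Let p be the pumping length given by the pumping lemma.
Choose w = 0^p 1^{p+p!-1}. Since p ≠ (p+p!-1)+1 = p+p!, w ∈ L; and |w| ≥ p.
By the pumping lemma, w = xyz with |xy| ≤ p and y is nonempty.
The first p characters of w are 0's, so xy (and hence y) consists only of 0's. Write y = 0^k, 1 ≤ k ≤ p.
Since 1 ≤ k ≤ p, k divides p!; set t = 1 + p!/k. Then xy^t z has p + (p!/k)·k = p + p! copies of 0. Now the 0-count is p+p! and (1-count)+1 = (p+p!-1)+1 = p+p!, so i ≠ j+1 fails. So xy^t z = 0^{p+p!} 1^{p+p!-1} ∉ L.
This contradicts the pumping lemma, so L is not regular.

0^{p+p!} 1^{p+p!-1}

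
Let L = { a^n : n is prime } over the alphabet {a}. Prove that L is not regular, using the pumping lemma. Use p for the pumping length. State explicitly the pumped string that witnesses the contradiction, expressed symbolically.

Toward a contradiction, assume L is regular with pumping length p.
Let q be a prime with q ≥ p+2 (infinitely many primes exist), and take w = a^q ∈ L with |w| = q ≥ p.
Write w = xyz as guaranteed by the lemma, with |xy| ≤ p and |y| ≥ 1.
Then y = a^k for some k with 1 ≤ k ≤ p.
Since 1 ≤ k ≤ p, |xz| = q-k. Pump with i = q+1: |xy^{q+1}z| = (q-k)+(q+1)k = q+qk = q(1+k), which is composite (both factors ≥ 2). So xy^{q+1}z = a^{q(1+k)} ∉ L.
This contradicts the pumping lemma, so L is not regular.

a^{q(1+k)}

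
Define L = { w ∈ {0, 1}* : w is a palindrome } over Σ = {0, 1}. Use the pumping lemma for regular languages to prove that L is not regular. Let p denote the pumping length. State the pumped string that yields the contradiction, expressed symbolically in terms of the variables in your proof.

Assume L is regular. Let p be the pumping length given by the pumping lemma.
Take w = 0^p 1 0^p, a palindrome of length 2p+1 ≥ p.
By the pumping lemma, w = xyz with |xy| ≤ p and |y| ≥ 1.
The first p characters of w are 0's, so xy (and hence y) consists only of 0's. Write y = 0^k, 1 ≤ k ≤ p.
Pump with i = 2: xy^2z = 0^{p+k} 1 0^p. Its reverse is 0^p 1 0^{p+k}, which differs from xy^2z since k ≥ 1. So xy^2z is not a palindrome and xy^2z ∉ L.
Contradiction. Therefore L is not regular.

0^{p+k} 1 0^p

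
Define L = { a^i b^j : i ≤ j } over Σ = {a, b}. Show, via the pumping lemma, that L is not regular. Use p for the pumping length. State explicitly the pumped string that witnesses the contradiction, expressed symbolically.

a^{p+k} b^p

Assume L is regular; let p be its pumping constant.
Choose w = a^p b^p ∈ L, with |w| = 2p ≥ p.
By the pumping lemma, w = xyz with |xy| ≤ p and |y| ≥ 1.
Because |xy| ≤ p and w begins with p copies of a, we have y = a^k with 1 ≤ k ≤ p.
Consider xy^2z = a^{p+k} b^p. Since k ≥ 1, the a-count p+k exceeds the b-count p, so i ≤ j fails; thus xy^2z ∉ L.
This is a contradiction; hence L is not regular.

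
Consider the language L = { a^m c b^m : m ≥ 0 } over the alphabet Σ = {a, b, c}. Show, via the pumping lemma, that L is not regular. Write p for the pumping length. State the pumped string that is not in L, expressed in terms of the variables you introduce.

a^{p+k} c b^p

Assume L is regular; let p be its pumping constant.
Take w = a^p c b^p ∈ L with |w| = 2p+1 ≥ p.
By the pumping lemma, w = xyz with |xy| ≤ p and y is nonempty.
Because |xy| ≤ p and w begins with p copies of a, we have y = a^k with 1 ≤ k ≤ p.
Pump with i = 2: xy^2z = a^{p+k} c b^p, which would require p+k = p. But k ≥ 1, so xy^2z ∉ L.
This contradicts the pumping lemma, so L is not regular.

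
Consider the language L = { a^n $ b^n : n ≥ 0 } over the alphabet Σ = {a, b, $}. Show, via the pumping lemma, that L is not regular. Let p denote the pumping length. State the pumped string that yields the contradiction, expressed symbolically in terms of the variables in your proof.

a^{p+k} $ b^p

Assume L is regular; let p be its pumping constant.
Take w = a^p $ b^p ∈ L with |w| = 2p+1 ≥ p.
The pumping lemma gives a decomposition w = xyz where |xy| ≤ p and |y| > 0.
Since the first p symbols of w are all a's and |xy| ≤ p, y lies entirely in the leading a-block: y = a^k for some k with 1 ≤ k ≤ p.
Pump with i = 2: xy^2z = a^{p+k} $ b^p, which would require p+k = p. But k ≥ 1, so xy^2z ∉ L.
Contradiction. Therefore L is not regular.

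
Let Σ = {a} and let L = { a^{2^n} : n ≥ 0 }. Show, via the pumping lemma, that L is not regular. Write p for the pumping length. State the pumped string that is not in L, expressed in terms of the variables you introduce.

a^{2^p+k}

Assume L is regular. Let p be the pumping length given by the pumping lemma.
Take w = a^{2^p} ∈ L with |w| = 2^p ≥ p.
Write w = xyz as guaranteed by the lemma, with |xy| ≤ p and |y| > 0.
Then y = a^k for some k with 1 ≤ k ≤ p.
Pump with i = 2: xy^2z = a^{2^p+k}. Since 1 ≤ k ≤ p < 2^p, we have 2^p < 2^p+k < 2^{p+1}, so 2^p+k is not a power of 2. So xy^2z ∉ L.
This is a contradiction; hence L is not regular.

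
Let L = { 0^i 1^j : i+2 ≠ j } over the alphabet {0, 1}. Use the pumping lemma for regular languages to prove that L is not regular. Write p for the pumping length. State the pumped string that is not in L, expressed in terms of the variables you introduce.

0^{p+p!} 1^{p+p!+2}

Toward a contradiction, assume L is regular with pumping length p.
Choose w = 0^p 1^{p+p!+2}. Since p ≠ (p+p!+2)-2 = p+p!, w ∈ L; and |w| ≥ p.
By the pumping lemma, w = xyz with |xy| ≤ p and y is nonempty.
Since the first p symbols of w are all 0's and |xy| ≤ p, y lies entirely in the leading 0-block: y = 0^k for some k with 1 ≤ k ≤ p.
Since 1 ≤ k ≤ p, k divides p!; set t = 1 + p!/k. Then xy^t z has p + (p!/k)·k = p + p! copies of 0. Now the 0-count is p+p! and (1-count)-2 = (p+p!+2)-2 = p+p!, so i+2 ≠ j fails. So xy^t z = 0^{p+p!} 1^{p+p!+2} ∉ L.
This is a contradiction; hence L is not regular.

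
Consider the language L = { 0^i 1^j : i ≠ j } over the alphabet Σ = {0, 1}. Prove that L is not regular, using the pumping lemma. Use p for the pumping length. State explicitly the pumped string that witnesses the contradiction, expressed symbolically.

Toward a contradiction, assume L is regular with pumping length p.
Choose w = 0^p 1^{p+p!}. Since p ≠ p+p!, w ∈ L; and |w| ≥ p.
Write w = xyz as guaranteed by the lemma, with |xy| ≤ p and |y| ≥ 1.
Since the first p symbols of w are all 0's and |xy| ≤ p, y lies entirely in the leading 0-block: y = 0^k for some k with 1 ≤ k ≤ p.
Since 1 ≤ k ≤ p, k divides p!; set t = 1 + p!/k. Then xy^t z has p + (p!/k)·k = p + p! copies of 0. Now the 0-count equals the 1-count, so i ≠ j fails. So xy^t z = 0^{p+p!} 1^{p+p!} ∉ L.
This is a contradiction; hence L is not regular.

0^{p+p!} 1^{p+p!}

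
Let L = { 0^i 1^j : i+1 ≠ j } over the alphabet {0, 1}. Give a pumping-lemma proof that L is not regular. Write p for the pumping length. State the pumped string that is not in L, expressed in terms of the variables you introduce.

Assume L is regular; let p be its pumping constant.
Choose w = 0^p 1^{p+p!+1}. Since p ≠ (p+p!+1)-1 = p+p!, w ∈ L; and |w| ≥ p.
Write w = xyz as guaranteed by the lemma, with |xy| ≤ p and |y| > 0.
Since the first p symbols of w are all 0's and |xy| ≤ p, y lies entirely in the leading 0-block: y = 0^k for some k with 1 ≤ k ≤ p.
Since 1 ≤ k ≤ p, k divides p!; set t = 1 + p!/k. Then xy^t z has p + (p!/k)·k = p + p! copies of 0. Now the 0-count is p+p! and (1-count)-1 = (p+p!+1)-1 = p+p!, so i+1 ≠ j fails. So xy^t z = 0^{p+p!} 1^{p+p!+1} ∉ L.
Contradiction. Therefore L is not regular.

0^{p+p!} 1^{p+p!+1}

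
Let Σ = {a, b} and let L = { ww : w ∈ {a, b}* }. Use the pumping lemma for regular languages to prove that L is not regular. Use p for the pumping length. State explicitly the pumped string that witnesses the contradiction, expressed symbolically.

Suppose for contradiction that L is regular, and let p be the pumping length.
Take w = a^p b^p a^p b^p = uu where u = a^pb^p; then w ∈ L and |w| = 4p ≥ p.
The pumping lemma gives a decomposition w = xyz where |xy| ≤ p and y is nonempty.
Since the first p symbols of w are all a's and |xy| ≤ p, y lies entirely in the leading a-block: y = a^k for some k with 1 ≤ k ≤ p.
Pump with i = 2: xy^2z = a^{p+k} b^p a^p b^p, of length 4p+k. Suppose this equals vv. The string starts with a and ends with b, so v does too; thus the boundary between the two copies of v is a b→a transition. There is exactly one such transition, at position 2p+k, so |v| = 2p+k and |vv| = 4p+2k ≠ 4p+k since k ≥ 1. So xy^2z ∉ L.
This is a contradiction; hence L is not regular.

a^{p+k} b^p a^p b^p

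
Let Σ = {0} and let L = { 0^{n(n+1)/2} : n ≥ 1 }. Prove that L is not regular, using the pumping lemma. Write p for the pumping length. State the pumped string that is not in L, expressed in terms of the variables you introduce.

Suppose for contradiction that L is regular, and let p be the pumping length.
Take w = 0^{p(p+1)/2} ∈ L with |w| = p(p+1)/2 ≥ p.
By the pumping lemma, w = xyz with |xy| ≤ p and y is nonempty.
Then y = 0^k for some k with 1 ≤ k ≤ p.
Pump with i = 2: xy^2z = 0^{p(p+1)/2+k}. Since 1 ≤ k ≤ p, p(p+1)/2 < p(p+1)/2+k ≤ p(p+1)/2+p < (p+1)(p+2)/2, so p(p+1)/2+k is strictly between consecutive triangular numbers. So xy^2z ∉ L.
This contradicts the pumping lemma, so L is not regular.

0^{p(p+1)/2+k}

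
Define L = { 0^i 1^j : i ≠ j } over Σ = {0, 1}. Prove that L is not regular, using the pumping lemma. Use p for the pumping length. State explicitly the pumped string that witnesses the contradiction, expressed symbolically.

Assume L is regular. Let p be the pumping length given by the pumping lemma.
Choose w = 0^p 1^{p+p!}. Since p ≠ p+p!, w ∈ L; and |w| ≥ p.
Write w = xyz as guaranteed by the lemma, with |xy| ≤ p and |y| > 0.
The first p characters of w are 0's, so xy (and hence y) consists only of 0's. Write y = 0^k, 1 ≤ k ≤ p.
Since 1 ≤ k ≤ p, k divides p!; set t = 1 + p!/k. Then xy^t z has p + (p!/k)·k = p + p! copies of 0. Now the 0-count equals the 1-count, so i ≠ j fails. So xy^t z = 0^{p+p!} 1^{p+p!} ∉ L.
This is a contradiction; hence L is not regular.

0^{p+p!} 1^{p+p!}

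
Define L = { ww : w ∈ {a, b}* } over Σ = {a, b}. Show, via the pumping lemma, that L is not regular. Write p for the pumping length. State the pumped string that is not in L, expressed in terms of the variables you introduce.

a^{p+k} b^p a^p b^p

Assume L is regular; let p be its pumping constant.
Take w = a^p b^p a^p b^p = uu where u = a^pb^p; then w ∈ L and |w| = 4p ≥ p.
Write w = xyz as guaranteed by the lemma, with |xy| ≤ p and y is nonempty.
Since the first p symbols of w are all a's and |xy| ≤ p, y lies entirely in the leading a-block: y = a^k for some k with 1 ≤ k ≤ p.
Pump with i = 2: xy^2z = a^{p+k} b^p a^p b^p, of length 4p+k. Suppose this equals vv. The string starts with a and ends with b, so v does too; thus the boundary between the two copies of v is a b→a transition. There is exactly one such transition, at position 2p+k, so |v| = 2p+k and |vv| = 4p+2k ≠ 4p+k since k ≥ 1. So xy^2z ∉ L.
This contradicts the pumping lemma, so L is not regular.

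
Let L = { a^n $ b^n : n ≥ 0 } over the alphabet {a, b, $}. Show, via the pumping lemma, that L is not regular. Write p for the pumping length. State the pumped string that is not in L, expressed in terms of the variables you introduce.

a^{p+k} $ b^p

Assume L is regular; let p be its pumping constant.
Take w = a^p $ b^p ∈ L with |w| = 2p+1 ≥ p.
Write w = xyz as guaranteed by the lemma, with |xy| ≤ p and y is nonempty.
The first p characters of w are a's, so xy (and hence y) consists only of a's. Write y = a^k, 1 ≤ k ≤ p.
Pump with i = 2: xy^2z = a^{p+k} $ b^p, which would require p+k = p. But k ≥ 1, so xy^2z ∉ L.
This contradicts the pumping lemma, so L is not regular.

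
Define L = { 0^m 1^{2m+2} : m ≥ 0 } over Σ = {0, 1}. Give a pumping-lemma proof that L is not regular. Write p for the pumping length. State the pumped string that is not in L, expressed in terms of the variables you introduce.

0^{p+k} 1^{2p+2}

Assume L is regular. Let p be the pumping length given by the pumping lemma.
Choose w = 0^p 1^{2p+2}, which is in L with |w| = 3p+2 ≥ p.
By the pumping lemma, w = xyz with |xy| ≤ p and |y| > 0.
The first p characters of w are 0's, so xy (and hence y) consists only of 0's. Write y = 0^k, 1 ≤ k ≤ p.
Pump with i = 2: xy^2z = 0^{p+k} 1^{2p+2}. For this to lie in L we would need 2p+2 = 2(p+k)+2, which forces k = 0. But k ≥ 1, so xy^2z ∉ L.
This is a contradiction; hence L is not regular.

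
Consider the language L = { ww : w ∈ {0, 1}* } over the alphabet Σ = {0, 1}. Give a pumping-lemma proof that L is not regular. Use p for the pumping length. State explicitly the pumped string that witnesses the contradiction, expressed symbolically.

0^{p+k} 1^p 0^p 1^p

Assume L is regular; let p be its pumping constant.
Take w = 0^p 1^p 0^p 1^p = uu where u = 0^p1^p; then w ∈ L and |w| = 4p ≥ p.
The pumping lemma gives a decomposition w = xyz where |xy| ≤ p and |y| > 0.
Because |xy| ≤ p and w begins with p copies of 0, we have y = 0^k with 1 ≤ k ≤ p.
Pump with i = 2: xy^2z = 0^{p+k} 1^p 0^p 1^p, of length 4p+k. Suppose this equals vv. The string starts with 0 and ends with 1, so v does too; thus the boundary between the two copies of v is a 1→0 transition. There is exactly one such transition, at position 2p+k, so |v| = 2p+k and |vv| = 4p+2k ≠ 4p+k since k ≥ 1. So xy^2z ∉ L.
This is a contradiction; hence L is not regular.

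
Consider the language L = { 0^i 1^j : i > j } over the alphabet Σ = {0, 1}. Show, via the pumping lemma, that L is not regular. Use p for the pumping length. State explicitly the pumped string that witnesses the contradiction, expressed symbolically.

Assume L is regular. Let p be the pumping length given by the pumping lemma.
Choose w = 0^{p+1} 1^p ∈ L, with |w| = 2p+1 ≥ p.
Write w = xyz as guaranteed by the lemma, with |xy| ≤ p and y is nonempty.
The first p characters of w are 0's, so xy (and hence y) consists only of 0's. Write y = 0^k, 1 ≤ k ≤ p.
Consider xy^0z = xz = 0^{p+1-k} 1^p. Since k ≥ 1, the 0-count p+1-k is at most p, so i > j fails; thus xz ∉ L.
This is a contradiction; hence L is not regular.

0^{p+1-k} 1^p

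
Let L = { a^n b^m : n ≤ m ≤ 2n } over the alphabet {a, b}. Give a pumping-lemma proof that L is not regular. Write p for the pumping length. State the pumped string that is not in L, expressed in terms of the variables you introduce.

a^{p+k} b^p

Assume L is regular; let p be its pumping constant.
Take w = a^p b^p ∈ L (since p ≤ p ≤ 2p), with |w| = 2p ≥ p.
Write w = xyz as guaranteed by the lemma, with |xy| ≤ p and y is nonempty.
Because |xy| ≤ p and w begins with p copies of a, we have y = a^k with 1 ≤ k ≤ p.
Pump with i = 2: xy^2z = a^{p+k} b^p. Now n = p+k > p = m, so the condition n ≤ m fails. Thus xy^2z ∉ L.
Contradiction. Therefore L is not regular.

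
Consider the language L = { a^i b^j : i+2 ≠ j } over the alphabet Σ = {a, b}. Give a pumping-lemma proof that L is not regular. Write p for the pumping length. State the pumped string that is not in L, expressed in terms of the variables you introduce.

Suppose for contradiction that L is regular, and let p be the pumping length.
Choose w = a^p b^{p+p!+2}. Since p ≠ (p+p!+2)-2 = p+p!, w ∈ L; and |w| ≥ p.
By the pumping lemma, w = xyz with |xy| ≤ p and y is nonempty.
The first p characters of w are a's, so xy (and hence y) consists only of a's. Write y = a^k, 1 ≤ k ≤ p.
Since 1 ≤ k ≤ p, k divides p!; set t = 1 + p!/k. Then xy^t z has p + (p!/k)·k = p + p! copies of a. Now the a-count is p+p! and (b-count)-2 = (p+p!+2)-2 = p+p!, so i+2 ≠ j fails. So xy^t z = a^{p+p!} b^{p+p!+2} ∉ L.
This is a contradiction; hence L is not regular.

a^{p+p!} b^{p+p!+2}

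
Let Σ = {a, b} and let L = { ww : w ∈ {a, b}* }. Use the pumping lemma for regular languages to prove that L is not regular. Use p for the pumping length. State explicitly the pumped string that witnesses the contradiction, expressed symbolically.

a^{p+k} b^p a^p b^p

Assume L is regular. Let p be the pumping length given by the pumping lemma.
Take w = a^p b^p a^p b^p = uu where u = a^pb^p; then w ∈ L and |w| = 4p ≥ p.
By the pumping lemma, w = xyz with |xy| ≤ p and |y| > 0.
The first p characters of w are a's, so xy (and hence y) consists only of a's. Write y = a^k, 1 ≤ k ≤ p.
Pump with i = 2: xy^2z = a^{p+k} b^p a^p b^p, of length 4p+k. Suppose this equals vv. The string starts with a and ends with b, so v does too; thus the boundary between the two copies of v is a b→a transition. There is exactly one such transition, at position 2p+k, so |v| = 2p+k and |vv| = 4p+2k ≠ 4p+k since k ≥ 1. So xy^2z ∉ L.
This is a contradiction; hence L is not regular.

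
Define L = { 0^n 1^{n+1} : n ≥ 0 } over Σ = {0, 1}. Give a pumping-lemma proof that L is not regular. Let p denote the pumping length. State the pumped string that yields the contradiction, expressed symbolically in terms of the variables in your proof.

0^{p+k} 1^{p+1}

Assume L is regular. Let p be the pumping length given by the pumping lemma.
Let w = 0^p 1^{p+1} ∈ L; note |w| = 2p+1 ≥ p.
Write w = xyz as guaranteed by the lemma, with |xy| ≤ p and y is nonempty.
Since the first p symbols of w are all 0's and |xy| ≤ p, y lies entirely in the leading 0-block: y = 0^k for some k with 1 ≤ k ≤ p.
Pump with i = 2: xy^2z = 0^{p+k} 1^{p+1}. For this to lie in L we would need p+1 = (p+k)+1, which forces k = 0. But k ≥ 1, so xy^2z ∉ L.
Contradiction. Therefore L is not regular.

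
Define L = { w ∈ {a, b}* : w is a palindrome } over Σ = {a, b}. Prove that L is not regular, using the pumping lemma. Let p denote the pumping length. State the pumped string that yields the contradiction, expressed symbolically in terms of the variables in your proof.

a^{p+k} b a^p

Assume L is regular. Let p be the pumping length given by the pumping lemma.
Take w = a^p b a^p, a palindrome of length 2p+1 ≥ p.
Write w = xyz as guaranteed by the lemma, with |xy| ≤ p and |y| > 0.
Since the first p symbols of w are all a's and |xy| ≤ p, y lies entirely in the leading a-block: y = a^k for some k with 1 ≤ k ≤ p.
Pump with i = 2: xy^2z = a^{p+k} b a^p. Its reverse is a^p b a^{p+k}, which differs from xy^2z since k ≥ 1. So xy^2z is not a palindrome and xy^2z ∉ L.
Contradiction. Therefore L is not regular.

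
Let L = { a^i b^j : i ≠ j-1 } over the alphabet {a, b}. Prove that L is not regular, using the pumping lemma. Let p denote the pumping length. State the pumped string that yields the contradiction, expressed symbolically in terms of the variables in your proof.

Assume L is regular. Let p be the pumping length given by the pumping lemma.
Choose w = a^p b^{p+p!+1}. Since p ≠ (p+p!+1)-1 = p+p!, w ∈ L; and |w| ≥ p.
The pumping lemma gives a decomposition w = xyz where |xy| ≤ p and y is nonempty.
The first p characters of w are a's, so xy (and hence y) consists only of a's. Write y = a^k, 1 ≤ k ≤ p.
Since 1 ≤ k ≤ p, k divides p!; set t = 1 + p!/k. Then xy^t z has p + (p!/k)·k = p + p! copies of a. Now the a-count is p+p! and (b-count)-1 = (p+p!+1)-1 = p+p!, so i ≠ j-1 fails. So xy^t z = a^{p+p!} b^{p+p!+1} ∉ L.
Contradiction. Therefore L is not regular.

a^{p+p!} b^{p+p!+1}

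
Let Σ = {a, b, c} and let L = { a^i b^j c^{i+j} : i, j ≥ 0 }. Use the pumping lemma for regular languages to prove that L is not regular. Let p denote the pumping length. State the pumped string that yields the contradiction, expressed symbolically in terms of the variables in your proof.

a^{p+k} b^p c^{2p}

Assume L is regular. Let p be the pumping length given by the pumping lemma.
Take w = a^p b^p c^{2p} ∈ L (with i=j=p, i+j=2p), |w| = 4p ≥ p.
By the pumping lemma, w = xyz with |xy| ≤ p and |y| ≥ 1.
Since the first p symbols of w are all a's and |xy| ≤ p, y lies entirely in the leading a-block: y = a^k for some k with 1 ≤ k ≤ p.
Consider xy^2z = a^{p+k} b^p c^{2p}. Now the a- and b-counts sum to 2p+k, but the c-count is 2p ≠ 2p+k. So xy^2z ∉ L.
This contradicts the pumping lemma, so L is not regular.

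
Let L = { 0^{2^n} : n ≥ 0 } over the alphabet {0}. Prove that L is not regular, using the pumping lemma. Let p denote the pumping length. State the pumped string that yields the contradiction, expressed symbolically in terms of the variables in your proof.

0^{2^p+k}

Suppose for contradiction that L is regular, and let p be the pumping length.
Take w = 0^{2^p} ∈ L with |w| = 2^p ≥ p.
The pumping lemma gives a decomposition w = xyz where |xy| ≤ p and |y| ≥ 1.
Then y = 0^k for some k with 1 ≤ k ≤ p.
Pump with i = 2: xy^2z = 0^{2^p+k}. Since 1 ≤ k ≤ p < 2^p, we have 2^p < 2^p+k < 2^{p+1}, so 2^p+k is not a power of 2. So xy^2z ∉ L.
Contradiction. Therefore L is not regular.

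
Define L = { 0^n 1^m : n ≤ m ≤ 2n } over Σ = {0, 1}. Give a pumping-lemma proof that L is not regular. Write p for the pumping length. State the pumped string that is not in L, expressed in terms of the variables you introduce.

0^{p+k} 1^p

Assume L is regular. Let p be the pumping length given by the pumping lemma.
Take w = 0^p 1^p ∈ L (since p ≤ p ≤ 2p), with |w| = 2p ≥ p.
Write w = xyz as guaranteed by the lemma, with |xy| ≤ p and y is nonempty.
Because |xy| ≤ p and w begins with p copies of 0, we have y = 0^k with 1 ≤ k ≤ p.
Pump with i = 2: xy^2z = 0^{p+k} 1^p. Now n = p+k > p = m, so the condition n ≤ m fails. Thus xy^2z ∉ L.
This is a contradiction; hence L is not regular.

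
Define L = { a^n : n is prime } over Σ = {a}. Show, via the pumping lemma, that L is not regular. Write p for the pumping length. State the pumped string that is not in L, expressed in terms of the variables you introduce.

Toward a contradiction, assume L is regular with pumping length p.
Let q be a prime with q ≥ p+2 (infinitely many primes exist), and take w = a^q ∈ L with |w| = q ≥ p.
Write w = xyz as guaranteed by the lemma, with |xy| ≤ p and y is nonempty.
Then y = a^k for some k with 1 ≤ k ≤ p.
Since 1 ≤ k ≤ p, |xz| = q-k. Pump with i = q+1: |xy^{q+1}z| = (q-k)+(q+1)k = q+qk = q(1+k), which is composite (both factors ≥ 2). So xy^{q+1}z = a^{q(1+k)} ∉ L.
Contradiction. Therefore L is not regular.

a^{q(1+k)}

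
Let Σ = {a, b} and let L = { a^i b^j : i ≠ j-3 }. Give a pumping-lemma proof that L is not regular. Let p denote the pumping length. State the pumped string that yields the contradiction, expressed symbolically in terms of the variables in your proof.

a^{p+p!} b^{p+p!+3}

Assume L is regular; let p be its pumping constant.
Choose w = a^p b^{p+p!+3}. Since p ≠ (p+p!+3)-3 = p+p!, w ∈ L; and |w| ≥ p.
By the pumping lemma, w = xyz with |xy| ≤ p and |y| ≥ 1.
Since the first p symbols of w are all a's and |xy| ≤ p, y lies entirely in the leading a-block: y = a^k for some k with 1 ≤ k ≤ p.
Since 1 ≤ k ≤ p, k divides p!; set t = 1 + p!/k. Then xy^t z has p + (p!/k)·k = p + p! copies of a. Now the a-count is p+p! and (b-count)-3 = (p+p!+3)-3 = p+p!, so i ≠ j-3 fails. So xy^t z = a^{p+p!} b^{p+p!+3} ∉ L.
Contradiction. Therefore L is not regular.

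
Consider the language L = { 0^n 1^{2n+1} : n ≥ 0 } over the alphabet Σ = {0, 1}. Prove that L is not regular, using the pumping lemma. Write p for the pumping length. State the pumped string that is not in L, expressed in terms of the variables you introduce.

0^{p+k} 1^{2p+1}

Assume L is regular. Let p be the pumping length given by the pumping lemma.
Choose w = 0^p 1^{2p+1}, which is in L with |w| = 3p+1 ≥ p.
The pumping lemma gives a decomposition w = xyz where |xy| ≤ p and |y| ≥ 1.
The first p characters of w are 0's, so xy (and hence y) consists only of 0's. Write y = 0^k, 1 ≤ k ≤ p.
Pump with i = 2: xy^2z = 0^{p+k} 1^{2p+1}. For this to lie in L we would need 2p+1 = 2(p+k)+1, which forces k = 0. But k ≥ 1, so xy^2z ∉ L.
Contradiction. Therefore L is not regular.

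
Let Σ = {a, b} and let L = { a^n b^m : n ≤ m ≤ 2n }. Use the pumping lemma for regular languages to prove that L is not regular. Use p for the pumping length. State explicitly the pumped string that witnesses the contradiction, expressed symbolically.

Assume L is regular. Let p be the pumping length given by the pumping lemma.
Take w = a^p b^p ∈ L (since p ≤ p ≤ 2p), with |w| = 2p ≥ p.
The pumping lemma gives a decomposition w = xyz where |xy| ≤ p and |y| ≥ 1.
The first p characters of w are a's, so xy (and hence y) consists only of a's. Write y = a^k, 1 ≤ k ≤ p.
Pump with i = 2: xy^2z = a^{p+k} b^p. Now n = p+k > p = m, so the condition n ≤ m fails. Thus xy^2z ∉ L.
Contradiction. Therefore L is not regular.

a^{p+k} b^p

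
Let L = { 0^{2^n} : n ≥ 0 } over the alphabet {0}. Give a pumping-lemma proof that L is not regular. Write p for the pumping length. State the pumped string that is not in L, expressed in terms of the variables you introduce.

0^{2^p+k}

Assume L is regular. Let p be the pumping length given by the pumping lemma.
Take w = 0^{2^p} ∈ L with |w| = 2^p ≥ p.
By the pumping lemma, w = xyz with |xy| ≤ p and y is nonempty.
Then y = 0^k for some k with 1 ≤ k ≤ p.
Pump with i = 2: xy^2z = 0^{2^p+k}. Since 1 ≤ k ≤ p < 2^p, we have 2^p < 2^p+k < 2^{p+1}, so 2^p+k is not a power of 2. So xy^2z ∉ L.
Contradiction. Therefore L is not regular.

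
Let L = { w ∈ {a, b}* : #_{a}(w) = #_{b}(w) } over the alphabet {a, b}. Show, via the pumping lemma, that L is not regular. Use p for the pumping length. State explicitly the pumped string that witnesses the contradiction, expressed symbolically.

Assume L is regular. Let p be the pumping length given by the pumping lemma.
Choose w = a^p b^p ∈ L with |w| = 2p ≥ p.
Write w = xyz as guaranteed by the lemma, with |xy| ≤ p and y is nonempty.
Because |xy| ≤ p and w begins with p copies of a, we have y = a^k with 1 ≤ k ≤ p.
Pump with i = 2: xy^2z = a^{p+k} b^p has p+k occurrences of a but only p of b. Since k ≥ 1 the counts differ, so xy^2z ∉ L.
This contradicts the pumping lemma, so L is not regular.

a^{p+k} b^p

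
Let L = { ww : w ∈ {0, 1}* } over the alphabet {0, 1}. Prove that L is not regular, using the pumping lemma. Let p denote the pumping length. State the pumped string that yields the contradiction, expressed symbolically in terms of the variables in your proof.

0^{p+k} 1^p 0^p 1^p

Toward a contradiction, assume L is regular with pumping length p.
Take w = 0^p 1^p 0^p 1^p = uu where u = 0^p1^p; then w ∈ L and |w| = 4p ≥ p.
By the pumping lemma, w = xyz with |xy| ≤ p and |y| ≥ 1.
Because |xy| ≤ p and w begins with p copies of 0, we have y = 0^k with 1 ≤ k ≤ p.
Pump with i = 2: xy^2z = 0^{p+k} 1^p 0^p 1^p, of length 4p+k. Suppose this equals vv. The string starts with 0 and ends with 1, so v does too; thus the boundary between the two copies of v is a 1→0 transition. There is exactly one such transition, at position 2p+k, so |v| = 2p+k and |vv| = 4p+2k ≠ 4p+k since k ≥ 1. So xy^2z ∉ L.
Contradiction. Therefore L is not regular.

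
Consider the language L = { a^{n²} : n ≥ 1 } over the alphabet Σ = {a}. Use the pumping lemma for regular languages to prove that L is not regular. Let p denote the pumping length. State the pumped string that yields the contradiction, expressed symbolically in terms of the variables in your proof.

Toward a contradiction, assume L is regular with pumping length p.
Take w = a^{p²} ∈ L with |w| = p² ≥ p.
Write w = xyz as guaranteed by the lemma, with |xy| ≤ p and |y| > 0.
Then y = a^k for some k with 1 ≤ k ≤ p.
Pump with i = 2: xy^2z = a^{p²+k}. Since 1 ≤ k ≤ p, p² < p²+k ≤ p²+p < (p+1)², so p²+k lies strictly between consecutive squares and is not a perfect square. So xy^2z ∉ L.
Contradiction. Therefore L is not regular.

a^{p²+k}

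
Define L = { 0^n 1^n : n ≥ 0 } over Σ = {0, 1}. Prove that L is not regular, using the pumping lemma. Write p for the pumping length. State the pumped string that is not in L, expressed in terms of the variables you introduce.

0^{p+k} 1^p

Toward a contradiction, assume L is regular with pumping length p.
Take w = 0^p 1^p. Then w ∈ L and |w| = 2p ≥ p.
By the pumping lemma, w = xyz with |xy| ≤ p and |y| ≥ 1.
The first p characters of w are 0's, so xy (and hence y) consists only of 0's. Write y = 0^k, 1 ≤ k ≤ p.
Pump with i = 2: xy^2z = 0^{p+k} 1^p. For this to lie in L we would need p = p+k, which forces k = 0. But k ≥ 1, so xy^2z ∉ L.
Contradiction. Therefore L is not regular.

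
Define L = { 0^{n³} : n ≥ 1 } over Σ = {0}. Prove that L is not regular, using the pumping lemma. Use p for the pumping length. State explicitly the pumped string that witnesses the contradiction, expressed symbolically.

Suppose for contradiction that L is regular, and let p be the pumping length.
Take w = 0^{p³} ∈ L with |w| = p³ ≥ p.
By the pumping lemma, w = xyz with |xy| ≤ p and y is nonempty.
Then y = 0^k for some k with 1 ≤ k ≤ p.
Pump with i = 2: xy^2z = 0^{p³+k}. Since 1 ≤ k ≤ p, p³ < p³+k ≤ p³+p < p³+3p²+3p+1 = (p+1)³, so p³+k is not a perfect cube. So xy^2z ∉ L.
This is a contradiction; hence L is not regular.

0^{p³+k}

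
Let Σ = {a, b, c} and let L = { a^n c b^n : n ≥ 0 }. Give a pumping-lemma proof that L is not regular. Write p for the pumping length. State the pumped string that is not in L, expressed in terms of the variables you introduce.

a^{p+k} c b^p

Assume L is regular. Let p be the pumping length given by the pumping lemma.
Take w = a^p c b^p ∈ L with |w| = 2p+1 ≥ p.
The pumping lemma gives a decomposition w = xyz where |xy| ≤ p and y is nonempty.
Since the first p symbols of w are all a's and |xy| ≤ p, y lies entirely in the leading a-block: y = a^k for some k with 1 ≤ k ≤ p.
Pump with i = 2: xy^2z = a^{p+k} c b^p, which would require p+k = p. But k ≥ 1, so xy^2z ∉ L.
Contradiction. Therefore L is not regular.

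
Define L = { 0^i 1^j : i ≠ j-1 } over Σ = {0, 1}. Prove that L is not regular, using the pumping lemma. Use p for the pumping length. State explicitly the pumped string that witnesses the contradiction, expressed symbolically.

Assume L is regular; let p be its pumping constant.
Choose w = 0^p 1^{p+p!+1}. Since p ≠ (p+p!+1)-1 = p+p!, w ∈ L; and |w| ≥ p.
By the pumping lemma, w = xyz with |xy| ≤ p and |y| > 0.
Because |xy| ≤ p and w begins with p copies of 0, we have y = 0^k with 1 ≤ k ≤ p.
Since 1 ≤ k ≤ p, k divides p!; set t = 1 + p!/k. Then xy^t z has p + (p!/k)·k = p + p! copies of 0. Now the 0-count is p+p! and (1-count)-1 = (p+p!+1)-1 = p+p!, so i ≠ j-1 fails. So xy^t z = 0^{p+p!} 1^{p+p!+1} ∉ L.
Contradiction. Therefore L is not regular.

0^{p+p!} 1^{p+p!+1}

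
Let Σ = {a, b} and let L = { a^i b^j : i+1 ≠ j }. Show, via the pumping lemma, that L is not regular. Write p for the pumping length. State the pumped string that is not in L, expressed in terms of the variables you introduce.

a^{p+p!} b^{p+p!+1}

Toward a contradiction, assume L is regular with pumping length p.
Choose w = a^p b^{p+p!+1}. Since p ≠ (p+p!+1)-1 = p+p!, w ∈ L; and |w| ≥ p.
Write w = xyz as guaranteed by the lemma, with |xy| ≤ p and |y| > 0.
Because |xy| ≤ p and w begins with p copies of a, we have y = a^k with 1 ≤ k ≤ p.
Since 1 ≤ k ≤ p, k divides p!; set t = 1 + p!/k. Then xy^t z has p + (p!/k)·k = p + p! copies of a. Now the a-count is p+p! and (b-count)-1 = (p+p!+1)-1 = p+p!, so i+1 ≠ j fails. So xy^t z = a^{p+p!} b^{p+p!+1} ∉ L.
This is a contradiction; hence L is not regular.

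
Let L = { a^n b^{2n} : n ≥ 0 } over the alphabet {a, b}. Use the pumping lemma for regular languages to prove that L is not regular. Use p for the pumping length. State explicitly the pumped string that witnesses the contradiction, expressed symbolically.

Assume L is regular; let p be its pumping constant.
Let w = a^p b^{2p} ∈ L; note |w| = 3p ≥ p.
Write w = xyz as guaranteed by the lemma, with |xy| ≤ p and |y| ≥ 1.
The first p characters of w are a's, so xy (and hence y) consists only of a's. Write y = a^k, 1 ≤ k ≤ p.
Pump with i = 2: xy^2z = a^{p+k} b^{2p}. For this to lie in L we would need 2p = 2(p+k), which forces k = 0. But k ≥ 1, so xy^2z ∉ L.
This is a contradiction; hence L is not regular.

a^{p+k} b^{2p}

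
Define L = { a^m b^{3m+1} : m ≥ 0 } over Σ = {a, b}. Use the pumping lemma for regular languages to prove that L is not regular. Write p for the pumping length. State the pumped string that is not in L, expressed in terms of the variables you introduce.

a^{p+k} b^{3p+1}

Assume L is regular. Let p be the pumping length given by the pumping lemma.
Take w = a^p b^{3p+1}. Then w ∈ L and |w| = 4p+1 ≥ p.
By the pumping lemma, w = xyz with |xy| ≤ p and |y| ≥ 1.
Since the first p symbols of w are all a's and |xy| ≤ p, y lies entirely in the leading a-block: y = a^k for some k with 1 ≤ k ≤ p.
Pump with i = 2: xy^2z = a^{p+k} b^{3p+1}. For this to lie in L we would need 3p+1 = 3(p+k)+1, which forces k = 0. But k ≥ 1, so xy^2z ∉ L.
This contradicts the pumping lemma, so L is not regular.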